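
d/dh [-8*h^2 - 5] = -16*h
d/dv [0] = 0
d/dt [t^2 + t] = 2*t + 1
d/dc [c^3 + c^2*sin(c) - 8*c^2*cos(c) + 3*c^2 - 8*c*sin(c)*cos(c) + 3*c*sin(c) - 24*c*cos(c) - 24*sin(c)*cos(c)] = 8*c^2*sin(c) + c^2*cos(c) + 3*c^2 + 26*c*sin(c) - 13*c*cos(c) - 8*c*cos(2*c) + 6*c + 3*sin(c) - 4*sin(2*c) - 24*cos(c) - 24*cos(2*c)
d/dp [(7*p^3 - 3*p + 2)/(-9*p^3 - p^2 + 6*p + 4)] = (-7*p^4 + 30*p^3 + 135*p^2 + 4*p - 24)/(81*p^6 + 18*p^5 - 107*p^4 - 84*p^3 + 28*p^2 + 48*p + 16)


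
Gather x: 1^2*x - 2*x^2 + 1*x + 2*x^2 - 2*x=0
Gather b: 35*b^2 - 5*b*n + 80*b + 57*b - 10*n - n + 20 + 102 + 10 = 35*b^2 + b*(137 - 5*n) - 11*n + 132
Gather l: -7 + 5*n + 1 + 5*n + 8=10*n + 2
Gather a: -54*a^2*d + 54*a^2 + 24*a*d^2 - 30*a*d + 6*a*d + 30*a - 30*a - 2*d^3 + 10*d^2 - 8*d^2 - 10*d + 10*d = a^2*(54 - 54*d) + a*(24*d^2 - 24*d) - 2*d^3 + 2*d^2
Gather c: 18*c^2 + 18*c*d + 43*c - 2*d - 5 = 18*c^2 + c*(18*d + 43) - 2*d - 5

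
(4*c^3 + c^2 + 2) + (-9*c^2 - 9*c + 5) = 4*c^3 - 8*c^2 - 9*c + 7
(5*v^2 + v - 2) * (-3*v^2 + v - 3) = -15*v^4 + 2*v^3 - 8*v^2 - 5*v + 6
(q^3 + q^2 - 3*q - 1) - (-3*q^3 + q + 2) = 4*q^3 + q^2 - 4*q - 3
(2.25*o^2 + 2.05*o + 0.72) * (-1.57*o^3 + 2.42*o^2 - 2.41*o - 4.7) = -3.5325*o^5 + 2.2265*o^4 - 1.5919*o^3 - 13.7731*o^2 - 11.3702*o - 3.384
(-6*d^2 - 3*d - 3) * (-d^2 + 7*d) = 6*d^4 - 39*d^3 - 18*d^2 - 21*d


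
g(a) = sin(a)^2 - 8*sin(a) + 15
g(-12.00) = 11.00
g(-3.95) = 9.74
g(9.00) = 11.87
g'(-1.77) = 1.97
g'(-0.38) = -8.12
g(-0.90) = 21.88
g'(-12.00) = -5.85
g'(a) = 2*sin(a)*cos(a) - 8*cos(a)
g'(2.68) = 6.37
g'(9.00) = 6.54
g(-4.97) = 8.20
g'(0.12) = -7.70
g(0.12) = 14.06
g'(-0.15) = -8.21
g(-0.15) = 16.22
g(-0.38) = 18.10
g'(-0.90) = -5.95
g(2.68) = 11.64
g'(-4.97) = -1.55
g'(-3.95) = 4.53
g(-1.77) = 23.80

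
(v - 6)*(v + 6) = v^2 - 36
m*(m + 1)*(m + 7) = m^3 + 8*m^2 + 7*m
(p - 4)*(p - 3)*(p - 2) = p^3 - 9*p^2 + 26*p - 24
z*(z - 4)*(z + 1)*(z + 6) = z^4 + 3*z^3 - 22*z^2 - 24*z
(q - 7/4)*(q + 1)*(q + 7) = q^3 + 25*q^2/4 - 7*q - 49/4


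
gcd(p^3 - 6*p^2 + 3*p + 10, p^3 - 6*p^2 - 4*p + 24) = p - 2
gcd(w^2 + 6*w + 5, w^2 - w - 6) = 1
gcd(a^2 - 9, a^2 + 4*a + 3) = a + 3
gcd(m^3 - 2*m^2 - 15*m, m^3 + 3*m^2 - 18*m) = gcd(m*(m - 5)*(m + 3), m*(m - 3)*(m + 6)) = m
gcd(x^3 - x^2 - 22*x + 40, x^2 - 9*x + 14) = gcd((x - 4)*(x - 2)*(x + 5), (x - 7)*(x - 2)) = x - 2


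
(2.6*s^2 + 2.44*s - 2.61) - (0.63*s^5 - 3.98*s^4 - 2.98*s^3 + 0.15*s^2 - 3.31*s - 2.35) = -0.63*s^5 + 3.98*s^4 + 2.98*s^3 + 2.45*s^2 + 5.75*s - 0.26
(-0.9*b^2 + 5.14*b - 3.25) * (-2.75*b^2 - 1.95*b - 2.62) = 2.475*b^4 - 12.38*b^3 + 1.2725*b^2 - 7.1293*b + 8.515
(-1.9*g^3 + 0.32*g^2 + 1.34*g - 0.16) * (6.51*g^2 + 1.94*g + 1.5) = -12.369*g^5 - 1.6028*g^4 + 6.4942*g^3 + 2.038*g^2 + 1.6996*g - 0.24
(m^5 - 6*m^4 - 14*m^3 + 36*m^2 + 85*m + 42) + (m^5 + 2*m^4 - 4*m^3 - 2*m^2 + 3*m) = 2*m^5 - 4*m^4 - 18*m^3 + 34*m^2 + 88*m + 42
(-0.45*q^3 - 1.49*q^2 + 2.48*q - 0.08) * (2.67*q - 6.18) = -1.2015*q^4 - 1.1973*q^3 + 15.8298*q^2 - 15.54*q + 0.4944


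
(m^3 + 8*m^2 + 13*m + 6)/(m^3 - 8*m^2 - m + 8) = (m^2 + 7*m + 6)/(m^2 - 9*m + 8)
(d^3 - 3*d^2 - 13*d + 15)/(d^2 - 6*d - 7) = (-d^3 + 3*d^2 + 13*d - 15)/(-d^2 + 6*d + 7)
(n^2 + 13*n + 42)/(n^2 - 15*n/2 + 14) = 2*(n^2 + 13*n + 42)/(2*n^2 - 15*n + 28)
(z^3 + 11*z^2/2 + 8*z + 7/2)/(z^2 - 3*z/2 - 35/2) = (z^2 + 2*z + 1)/(z - 5)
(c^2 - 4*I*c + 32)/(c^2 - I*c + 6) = (c^2 - 4*I*c + 32)/(c^2 - I*c + 6)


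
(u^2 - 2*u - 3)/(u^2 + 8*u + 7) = (u - 3)/(u + 7)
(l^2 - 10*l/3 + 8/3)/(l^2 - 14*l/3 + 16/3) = (3*l - 4)/(3*l - 8)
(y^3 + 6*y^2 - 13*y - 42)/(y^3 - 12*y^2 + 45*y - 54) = (y^2 + 9*y + 14)/(y^2 - 9*y + 18)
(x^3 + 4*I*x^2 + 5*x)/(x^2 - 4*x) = (x^2 + 4*I*x + 5)/(x - 4)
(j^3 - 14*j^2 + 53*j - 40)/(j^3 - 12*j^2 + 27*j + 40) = (j - 1)/(j + 1)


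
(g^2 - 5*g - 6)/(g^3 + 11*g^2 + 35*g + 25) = (g - 6)/(g^2 + 10*g + 25)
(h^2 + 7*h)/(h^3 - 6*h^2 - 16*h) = (h + 7)/(h^2 - 6*h - 16)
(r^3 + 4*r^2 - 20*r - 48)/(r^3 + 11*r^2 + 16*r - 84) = (r^2 - 2*r - 8)/(r^2 + 5*r - 14)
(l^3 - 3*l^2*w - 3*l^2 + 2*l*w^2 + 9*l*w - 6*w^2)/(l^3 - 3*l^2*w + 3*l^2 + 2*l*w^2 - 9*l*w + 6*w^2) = (l - 3)/(l + 3)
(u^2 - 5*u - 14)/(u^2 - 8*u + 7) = (u + 2)/(u - 1)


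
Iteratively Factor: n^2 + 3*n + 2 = (n + 2)*(n + 1)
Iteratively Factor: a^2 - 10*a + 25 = (a - 5)*(a - 5)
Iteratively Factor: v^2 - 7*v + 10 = (v - 5)*(v - 2)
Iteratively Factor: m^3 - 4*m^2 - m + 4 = (m - 1)*(m^2 - 3*m - 4) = (m - 4)*(m - 1)*(m + 1)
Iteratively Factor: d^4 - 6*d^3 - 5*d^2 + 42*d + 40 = (d - 5)*(d^3 - d^2 - 10*d - 8) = (d - 5)*(d - 4)*(d^2 + 3*d + 2) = (d - 5)*(d - 4)*(d + 1)*(d + 2)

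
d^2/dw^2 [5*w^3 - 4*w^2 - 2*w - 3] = 30*w - 8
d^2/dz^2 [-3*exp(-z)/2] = -3*exp(-z)/2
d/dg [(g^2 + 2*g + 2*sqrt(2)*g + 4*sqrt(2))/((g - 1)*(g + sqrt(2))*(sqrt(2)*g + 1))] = (-sqrt(2)*g^4 - 8*g^3 - 4*sqrt(2)*g^3 - 29*g^2 - 3*sqrt(2)*g^2 - 26*sqrt(2)*g + 16*g - 12 + 10*sqrt(2))/(2*g^6 - 4*g^5 + 6*sqrt(2)*g^5 - 12*sqrt(2)*g^4 + 15*g^4 - 26*g^3 + 12*sqrt(2)*g^3 - 12*sqrt(2)*g^2 + 15*g^2 - 4*g + 6*sqrt(2)*g + 2)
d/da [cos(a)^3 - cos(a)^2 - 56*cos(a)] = (-3*cos(a)^2 + 2*cos(a) + 56)*sin(a)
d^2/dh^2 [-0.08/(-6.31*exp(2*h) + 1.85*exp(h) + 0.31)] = ((0.148 - 2.0192*exp(h))*(-6.31*exp(2*h) + 1.85*exp(h) + 0.31) - 0.08*(12.62*exp(h) - 1.85)*(25.24*exp(h) - 3.7)*exp(h))*exp(h)/(-6.31*exp(2*h) + 1.85*exp(h) + 0.31)^3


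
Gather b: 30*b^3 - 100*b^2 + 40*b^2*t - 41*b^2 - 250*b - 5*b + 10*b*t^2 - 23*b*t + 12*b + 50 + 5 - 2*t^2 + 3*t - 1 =30*b^3 + b^2*(40*t - 141) + b*(10*t^2 - 23*t - 243) - 2*t^2 + 3*t + 54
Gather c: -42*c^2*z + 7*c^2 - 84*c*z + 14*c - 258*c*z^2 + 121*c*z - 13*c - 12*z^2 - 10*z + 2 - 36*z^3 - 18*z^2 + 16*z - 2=c^2*(7 - 42*z) + c*(-258*z^2 + 37*z + 1) - 36*z^3 - 30*z^2 + 6*z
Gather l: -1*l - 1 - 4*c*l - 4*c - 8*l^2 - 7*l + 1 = -4*c - 8*l^2 + l*(-4*c - 8)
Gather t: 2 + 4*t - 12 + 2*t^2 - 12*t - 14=2*t^2 - 8*t - 24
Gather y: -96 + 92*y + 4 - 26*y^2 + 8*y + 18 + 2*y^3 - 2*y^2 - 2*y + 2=2*y^3 - 28*y^2 + 98*y - 72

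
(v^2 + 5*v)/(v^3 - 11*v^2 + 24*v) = (v + 5)/(v^2 - 11*v + 24)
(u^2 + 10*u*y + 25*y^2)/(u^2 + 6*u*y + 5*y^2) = (u + 5*y)/(u + y)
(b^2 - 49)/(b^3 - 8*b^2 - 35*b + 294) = (b + 7)/(b^2 - b - 42)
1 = 1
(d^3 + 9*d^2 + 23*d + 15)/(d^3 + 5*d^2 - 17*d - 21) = (d^2 + 8*d + 15)/(d^2 + 4*d - 21)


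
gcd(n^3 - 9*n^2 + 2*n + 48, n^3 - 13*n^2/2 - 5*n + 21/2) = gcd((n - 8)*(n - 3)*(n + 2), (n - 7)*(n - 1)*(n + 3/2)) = 1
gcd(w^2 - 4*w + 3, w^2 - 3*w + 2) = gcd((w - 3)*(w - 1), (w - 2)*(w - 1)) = w - 1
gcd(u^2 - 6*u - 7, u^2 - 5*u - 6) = u + 1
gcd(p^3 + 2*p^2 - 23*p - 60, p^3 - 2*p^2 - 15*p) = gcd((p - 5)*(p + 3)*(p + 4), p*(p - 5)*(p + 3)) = p^2 - 2*p - 15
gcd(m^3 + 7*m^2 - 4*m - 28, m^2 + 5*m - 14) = m^2 + 5*m - 14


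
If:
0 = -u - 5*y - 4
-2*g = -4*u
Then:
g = -10*y - 8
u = -5*y - 4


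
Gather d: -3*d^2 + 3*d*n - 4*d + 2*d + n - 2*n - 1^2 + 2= -3*d^2 + d*(3*n - 2) - n + 1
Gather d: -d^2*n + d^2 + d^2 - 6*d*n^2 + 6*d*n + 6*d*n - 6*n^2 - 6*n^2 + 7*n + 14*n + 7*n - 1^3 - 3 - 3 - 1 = d^2*(2 - n) + d*(-6*n^2 + 12*n) - 12*n^2 + 28*n - 8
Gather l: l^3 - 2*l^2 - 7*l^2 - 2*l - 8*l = l^3 - 9*l^2 - 10*l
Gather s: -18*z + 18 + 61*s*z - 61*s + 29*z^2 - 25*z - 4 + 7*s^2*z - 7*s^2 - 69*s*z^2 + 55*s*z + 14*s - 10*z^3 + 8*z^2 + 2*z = s^2*(7*z - 7) + s*(-69*z^2 + 116*z - 47) - 10*z^3 + 37*z^2 - 41*z + 14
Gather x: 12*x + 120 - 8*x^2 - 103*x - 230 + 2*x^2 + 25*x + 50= -6*x^2 - 66*x - 60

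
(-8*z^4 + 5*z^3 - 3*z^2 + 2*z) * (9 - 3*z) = 24*z^5 - 87*z^4 + 54*z^3 - 33*z^2 + 18*z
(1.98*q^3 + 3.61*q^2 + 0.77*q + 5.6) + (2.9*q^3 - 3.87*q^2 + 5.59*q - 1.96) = 4.88*q^3 - 0.26*q^2 + 6.36*q + 3.64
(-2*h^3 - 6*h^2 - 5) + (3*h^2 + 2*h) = -2*h^3 - 3*h^2 + 2*h - 5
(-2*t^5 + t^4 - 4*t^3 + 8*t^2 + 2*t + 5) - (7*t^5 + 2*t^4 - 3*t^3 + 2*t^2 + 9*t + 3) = -9*t^5 - t^4 - t^3 + 6*t^2 - 7*t + 2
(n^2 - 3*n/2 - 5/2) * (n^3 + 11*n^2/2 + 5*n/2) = n^5 + 4*n^4 - 33*n^3/4 - 35*n^2/2 - 25*n/4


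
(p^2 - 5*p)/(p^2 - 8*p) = (p - 5)/(p - 8)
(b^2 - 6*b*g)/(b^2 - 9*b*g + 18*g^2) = b/(b - 3*g)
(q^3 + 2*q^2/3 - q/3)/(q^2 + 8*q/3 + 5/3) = q*(3*q - 1)/(3*q + 5)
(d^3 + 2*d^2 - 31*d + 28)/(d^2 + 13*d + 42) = (d^2 - 5*d + 4)/(d + 6)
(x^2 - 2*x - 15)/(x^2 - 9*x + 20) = (x + 3)/(x - 4)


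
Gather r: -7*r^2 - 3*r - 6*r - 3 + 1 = -7*r^2 - 9*r - 2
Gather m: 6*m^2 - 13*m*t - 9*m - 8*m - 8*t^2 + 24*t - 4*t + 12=6*m^2 + m*(-13*t - 17) - 8*t^2 + 20*t + 12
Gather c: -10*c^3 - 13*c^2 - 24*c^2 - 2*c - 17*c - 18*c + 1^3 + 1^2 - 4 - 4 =-10*c^3 - 37*c^2 - 37*c - 6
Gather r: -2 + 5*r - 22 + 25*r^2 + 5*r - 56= 25*r^2 + 10*r - 80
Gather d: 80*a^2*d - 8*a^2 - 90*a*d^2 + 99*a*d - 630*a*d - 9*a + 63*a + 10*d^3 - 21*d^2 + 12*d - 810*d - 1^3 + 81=-8*a^2 + 54*a + 10*d^3 + d^2*(-90*a - 21) + d*(80*a^2 - 531*a - 798) + 80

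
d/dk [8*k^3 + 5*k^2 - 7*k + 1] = 24*k^2 + 10*k - 7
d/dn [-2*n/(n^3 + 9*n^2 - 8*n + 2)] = 2*(2*n^3 + 9*n^2 - 2)/(n^6 + 18*n^5 + 65*n^4 - 140*n^3 + 100*n^2 - 32*n + 4)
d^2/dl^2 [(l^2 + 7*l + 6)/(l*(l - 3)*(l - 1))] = 2*(l^6 + 21*l^5 - 57*l^4 - 89*l^3 + 342*l^2 - 216*l + 54)/(l^3*(l^6 - 12*l^5 + 57*l^4 - 136*l^3 + 171*l^2 - 108*l + 27))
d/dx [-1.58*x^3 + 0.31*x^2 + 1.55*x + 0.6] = -4.74*x^2 + 0.62*x + 1.55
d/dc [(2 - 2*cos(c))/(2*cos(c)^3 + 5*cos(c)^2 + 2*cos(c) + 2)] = 8*(-4*cos(c)^3 + cos(c)^2 + 10*cos(c) + 4)*sin(c)/(7*cos(c) + 5*cos(2*c) + cos(3*c) + 9)^2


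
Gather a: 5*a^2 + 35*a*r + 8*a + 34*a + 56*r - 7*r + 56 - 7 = 5*a^2 + a*(35*r + 42) + 49*r + 49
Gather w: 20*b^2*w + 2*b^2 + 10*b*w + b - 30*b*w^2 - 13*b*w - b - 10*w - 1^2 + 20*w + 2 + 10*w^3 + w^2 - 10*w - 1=2*b^2 + 10*w^3 + w^2*(1 - 30*b) + w*(20*b^2 - 3*b)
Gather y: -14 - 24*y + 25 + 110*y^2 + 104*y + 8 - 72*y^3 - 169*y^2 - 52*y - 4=-72*y^3 - 59*y^2 + 28*y + 15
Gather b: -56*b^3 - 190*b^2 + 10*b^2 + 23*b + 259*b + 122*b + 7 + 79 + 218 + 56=-56*b^3 - 180*b^2 + 404*b + 360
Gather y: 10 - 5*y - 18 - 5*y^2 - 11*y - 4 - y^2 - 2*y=-6*y^2 - 18*y - 12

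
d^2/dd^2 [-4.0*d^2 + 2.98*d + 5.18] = -8.00000000000000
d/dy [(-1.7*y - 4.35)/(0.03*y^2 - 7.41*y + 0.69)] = (0.051*y^2 + 0.260999999999999*y - 33.4065)/(0.0009*y^4 - 0.4446*y^3 + 54.9495*y^2 - 10.2258*y + 0.4761)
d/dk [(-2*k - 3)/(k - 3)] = 9/(k - 3)^2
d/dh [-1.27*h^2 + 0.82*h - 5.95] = 0.82 - 2.54*h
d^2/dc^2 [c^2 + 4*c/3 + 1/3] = 2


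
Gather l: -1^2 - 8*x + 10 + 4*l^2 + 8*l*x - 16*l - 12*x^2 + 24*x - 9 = 4*l^2 + l*(8*x - 16) - 12*x^2 + 16*x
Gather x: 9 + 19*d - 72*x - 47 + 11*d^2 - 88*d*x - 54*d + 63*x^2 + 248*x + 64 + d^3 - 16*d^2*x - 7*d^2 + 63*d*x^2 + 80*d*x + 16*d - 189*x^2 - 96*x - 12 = d^3 + 4*d^2 - 19*d + x^2*(63*d - 126) + x*(-16*d^2 - 8*d + 80) + 14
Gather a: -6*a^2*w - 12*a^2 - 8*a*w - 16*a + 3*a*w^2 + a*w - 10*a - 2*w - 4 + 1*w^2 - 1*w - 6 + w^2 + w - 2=a^2*(-6*w - 12) + a*(3*w^2 - 7*w - 26) + 2*w^2 - 2*w - 12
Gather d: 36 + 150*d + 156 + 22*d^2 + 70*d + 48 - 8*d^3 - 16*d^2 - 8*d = -8*d^3 + 6*d^2 + 212*d + 240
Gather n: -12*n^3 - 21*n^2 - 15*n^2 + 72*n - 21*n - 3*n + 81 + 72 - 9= -12*n^3 - 36*n^2 + 48*n + 144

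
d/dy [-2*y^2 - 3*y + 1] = -4*y - 3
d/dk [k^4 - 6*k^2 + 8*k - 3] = 4*k^3 - 12*k + 8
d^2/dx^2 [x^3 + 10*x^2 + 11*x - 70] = 6*x + 20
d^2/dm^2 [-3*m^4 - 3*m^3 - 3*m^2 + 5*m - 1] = -36*m^2 - 18*m - 6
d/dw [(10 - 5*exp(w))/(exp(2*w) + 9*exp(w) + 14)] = 5*((exp(w) - 2)*(2*exp(w) + 9) - exp(2*w) - 9*exp(w) - 14)*exp(w)/(exp(2*w) + 9*exp(w) + 14)^2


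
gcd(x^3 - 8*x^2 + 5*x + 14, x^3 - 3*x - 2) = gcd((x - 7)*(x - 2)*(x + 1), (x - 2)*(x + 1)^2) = x^2 - x - 2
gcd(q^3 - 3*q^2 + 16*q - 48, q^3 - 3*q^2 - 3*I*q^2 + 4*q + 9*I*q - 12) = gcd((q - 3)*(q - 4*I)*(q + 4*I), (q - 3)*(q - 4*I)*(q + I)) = q^2 + q*(-3 - 4*I) + 12*I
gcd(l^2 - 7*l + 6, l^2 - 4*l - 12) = l - 6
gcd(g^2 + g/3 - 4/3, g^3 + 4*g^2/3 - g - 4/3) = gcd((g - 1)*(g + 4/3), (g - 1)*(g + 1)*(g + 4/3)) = g^2 + g/3 - 4/3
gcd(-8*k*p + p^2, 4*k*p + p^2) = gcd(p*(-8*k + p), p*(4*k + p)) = p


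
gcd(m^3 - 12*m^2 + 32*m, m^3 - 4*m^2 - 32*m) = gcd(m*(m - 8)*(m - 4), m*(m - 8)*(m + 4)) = m^2 - 8*m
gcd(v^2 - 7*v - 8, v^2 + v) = v + 1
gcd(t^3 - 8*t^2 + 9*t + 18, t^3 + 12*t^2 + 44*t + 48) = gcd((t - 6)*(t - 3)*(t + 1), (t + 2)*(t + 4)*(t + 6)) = 1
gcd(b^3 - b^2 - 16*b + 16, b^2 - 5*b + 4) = b^2 - 5*b + 4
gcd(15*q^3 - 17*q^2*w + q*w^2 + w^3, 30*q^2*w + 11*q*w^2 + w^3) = 5*q + w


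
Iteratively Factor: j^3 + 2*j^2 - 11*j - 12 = (j + 4)*(j^2 - 2*j - 3) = (j + 1)*(j + 4)*(j - 3)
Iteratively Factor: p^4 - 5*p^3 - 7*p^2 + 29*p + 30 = (p - 5)*(p^3 - 7*p - 6) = (p - 5)*(p + 2)*(p^2 - 2*p - 3) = (p - 5)*(p + 1)*(p + 2)*(p - 3)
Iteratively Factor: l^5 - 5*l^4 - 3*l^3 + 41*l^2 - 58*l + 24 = (l - 4)*(l^4 - l^3 - 7*l^2 + 13*l - 6) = (l - 4)*(l - 1)*(l^3 - 7*l + 6) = (l - 4)*(l - 1)^2*(l^2 + l - 6) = (l - 4)*(l - 1)^2*(l + 3)*(l - 2)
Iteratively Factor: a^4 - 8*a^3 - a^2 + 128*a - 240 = (a - 5)*(a^3 - 3*a^2 - 16*a + 48) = (a - 5)*(a - 3)*(a^2 - 16) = (a - 5)*(a - 3)*(a + 4)*(a - 4)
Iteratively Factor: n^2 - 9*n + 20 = (n - 5)*(n - 4)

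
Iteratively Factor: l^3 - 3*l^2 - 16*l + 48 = (l - 3)*(l^2 - 16) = (l - 4)*(l - 3)*(l + 4)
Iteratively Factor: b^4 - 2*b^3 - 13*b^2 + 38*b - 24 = (b - 2)*(b^3 - 13*b + 12) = (b - 3)*(b - 2)*(b^2 + 3*b - 4) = (b - 3)*(b - 2)*(b - 1)*(b + 4)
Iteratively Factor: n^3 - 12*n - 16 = (n + 2)*(n^2 - 2*n - 8) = (n + 2)^2*(n - 4)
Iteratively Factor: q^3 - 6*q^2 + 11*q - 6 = (q - 3)*(q^2 - 3*q + 2) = (q - 3)*(q - 2)*(q - 1)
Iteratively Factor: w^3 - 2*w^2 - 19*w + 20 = (w + 4)*(w^2 - 6*w + 5) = (w - 5)*(w + 4)*(w - 1)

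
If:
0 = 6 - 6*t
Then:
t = 1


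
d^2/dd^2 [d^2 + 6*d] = 2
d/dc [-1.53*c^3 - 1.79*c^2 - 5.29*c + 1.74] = -4.59*c^2 - 3.58*c - 5.29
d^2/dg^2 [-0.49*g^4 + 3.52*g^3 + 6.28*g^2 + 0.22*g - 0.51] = -5.88*g^2 + 21.12*g + 12.56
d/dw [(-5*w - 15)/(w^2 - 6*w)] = 5*(w^2 + 6*w - 18)/(w^2*(w^2 - 12*w + 36))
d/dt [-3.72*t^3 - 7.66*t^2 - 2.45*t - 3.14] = -11.16*t^2 - 15.32*t - 2.45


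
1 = 1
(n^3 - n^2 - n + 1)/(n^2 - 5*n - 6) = (n^2 - 2*n + 1)/(n - 6)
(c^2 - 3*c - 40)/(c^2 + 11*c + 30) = (c - 8)/(c + 6)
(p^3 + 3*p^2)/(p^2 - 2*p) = p*(p + 3)/(p - 2)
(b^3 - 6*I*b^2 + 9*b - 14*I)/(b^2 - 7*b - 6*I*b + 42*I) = (b^3 - 6*I*b^2 + 9*b - 14*I)/(b^2 - 7*b - 6*I*b + 42*I)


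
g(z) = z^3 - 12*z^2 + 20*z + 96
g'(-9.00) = 479.00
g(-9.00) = -1785.00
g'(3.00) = -25.00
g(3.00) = 75.00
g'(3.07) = -25.41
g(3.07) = 73.24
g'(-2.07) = 82.53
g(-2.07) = -5.69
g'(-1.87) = 75.37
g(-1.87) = 10.10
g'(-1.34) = 57.55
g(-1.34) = 45.25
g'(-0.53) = 33.56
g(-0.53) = 81.88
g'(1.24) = -5.15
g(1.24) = 104.26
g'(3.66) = -27.65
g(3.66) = 57.48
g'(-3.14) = 124.94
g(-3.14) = -116.07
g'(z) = 3*z^2 - 24*z + 20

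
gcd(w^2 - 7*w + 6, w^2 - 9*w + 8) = w - 1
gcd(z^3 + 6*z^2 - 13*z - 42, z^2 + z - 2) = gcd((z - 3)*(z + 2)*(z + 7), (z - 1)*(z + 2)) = z + 2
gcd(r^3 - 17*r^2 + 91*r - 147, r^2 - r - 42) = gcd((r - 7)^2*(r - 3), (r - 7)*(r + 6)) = r - 7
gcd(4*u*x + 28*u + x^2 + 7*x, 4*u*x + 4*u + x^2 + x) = 4*u + x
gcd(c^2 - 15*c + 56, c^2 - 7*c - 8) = c - 8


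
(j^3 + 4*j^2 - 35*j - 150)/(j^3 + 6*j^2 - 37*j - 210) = (j + 5)/(j + 7)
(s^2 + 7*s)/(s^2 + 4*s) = (s + 7)/(s + 4)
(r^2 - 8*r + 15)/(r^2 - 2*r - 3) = (r - 5)/(r + 1)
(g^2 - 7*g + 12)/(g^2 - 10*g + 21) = (g - 4)/(g - 7)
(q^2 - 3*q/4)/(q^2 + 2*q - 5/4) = q*(4*q - 3)/(4*q^2 + 8*q - 5)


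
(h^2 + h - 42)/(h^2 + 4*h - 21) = (h - 6)/(h - 3)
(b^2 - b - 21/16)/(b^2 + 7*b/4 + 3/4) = (b - 7/4)/(b + 1)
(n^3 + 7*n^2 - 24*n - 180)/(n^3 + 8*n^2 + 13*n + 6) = (n^2 + n - 30)/(n^2 + 2*n + 1)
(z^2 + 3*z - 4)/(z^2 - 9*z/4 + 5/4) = 4*(z + 4)/(4*z - 5)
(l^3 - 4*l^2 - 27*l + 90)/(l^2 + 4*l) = (l^3 - 4*l^2 - 27*l + 90)/(l*(l + 4))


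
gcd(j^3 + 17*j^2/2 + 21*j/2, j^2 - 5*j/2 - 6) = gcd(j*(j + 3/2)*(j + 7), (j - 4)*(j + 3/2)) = j + 3/2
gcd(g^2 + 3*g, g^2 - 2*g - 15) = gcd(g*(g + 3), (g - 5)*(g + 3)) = g + 3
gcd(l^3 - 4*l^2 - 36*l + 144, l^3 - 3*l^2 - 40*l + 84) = l + 6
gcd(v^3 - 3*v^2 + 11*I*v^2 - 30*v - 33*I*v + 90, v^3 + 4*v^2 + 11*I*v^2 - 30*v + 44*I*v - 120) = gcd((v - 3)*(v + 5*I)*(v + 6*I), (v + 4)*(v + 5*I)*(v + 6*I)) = v^2 + 11*I*v - 30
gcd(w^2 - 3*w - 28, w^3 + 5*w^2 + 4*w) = w + 4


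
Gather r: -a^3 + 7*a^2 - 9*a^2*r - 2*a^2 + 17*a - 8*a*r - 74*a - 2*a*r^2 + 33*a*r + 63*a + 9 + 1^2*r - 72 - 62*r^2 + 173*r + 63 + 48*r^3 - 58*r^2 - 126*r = -a^3 + 5*a^2 + 6*a + 48*r^3 + r^2*(-2*a - 120) + r*(-9*a^2 + 25*a + 48)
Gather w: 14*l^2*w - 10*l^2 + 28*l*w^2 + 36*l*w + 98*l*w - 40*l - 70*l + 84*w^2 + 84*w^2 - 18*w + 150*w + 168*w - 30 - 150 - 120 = -10*l^2 - 110*l + w^2*(28*l + 168) + w*(14*l^2 + 134*l + 300) - 300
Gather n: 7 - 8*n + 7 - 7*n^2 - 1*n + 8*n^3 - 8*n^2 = 8*n^3 - 15*n^2 - 9*n + 14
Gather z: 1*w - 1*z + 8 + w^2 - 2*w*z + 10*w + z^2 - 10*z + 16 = w^2 + 11*w + z^2 + z*(-2*w - 11) + 24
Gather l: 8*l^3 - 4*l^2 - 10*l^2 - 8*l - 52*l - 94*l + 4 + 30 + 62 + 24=8*l^3 - 14*l^2 - 154*l + 120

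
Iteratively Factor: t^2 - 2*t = (t - 2)*(t)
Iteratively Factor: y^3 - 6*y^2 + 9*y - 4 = (y - 1)*(y^2 - 5*y + 4) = (y - 4)*(y - 1)*(y - 1)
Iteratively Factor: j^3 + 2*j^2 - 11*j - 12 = (j + 1)*(j^2 + j - 12) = (j + 1)*(j + 4)*(j - 3)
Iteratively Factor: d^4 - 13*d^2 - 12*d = (d - 4)*(d^3 + 4*d^2 + 3*d) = (d - 4)*(d + 3)*(d^2 + d) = d*(d - 4)*(d + 3)*(d + 1)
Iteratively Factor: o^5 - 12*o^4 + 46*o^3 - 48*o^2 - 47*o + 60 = (o - 1)*(o^4 - 11*o^3 + 35*o^2 - 13*o - 60) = (o - 3)*(o - 1)*(o^3 - 8*o^2 + 11*o + 20) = (o - 4)*(o - 3)*(o - 1)*(o^2 - 4*o - 5) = (o - 4)*(o - 3)*(o - 1)*(o + 1)*(o - 5)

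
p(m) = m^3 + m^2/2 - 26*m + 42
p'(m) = 3*m^2 + m - 26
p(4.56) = 28.66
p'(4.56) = 40.94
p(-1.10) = 69.87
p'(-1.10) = -23.47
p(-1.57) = 80.18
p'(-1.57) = -20.18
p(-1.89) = 86.17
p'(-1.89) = -17.17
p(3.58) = 1.21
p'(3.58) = 16.03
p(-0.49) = 54.74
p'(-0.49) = -25.77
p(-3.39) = 96.93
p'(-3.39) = 5.09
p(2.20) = -2.13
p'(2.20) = -9.28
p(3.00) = -4.50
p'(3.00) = 4.00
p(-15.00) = -2830.50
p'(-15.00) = 634.00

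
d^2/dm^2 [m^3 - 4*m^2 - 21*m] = 6*m - 8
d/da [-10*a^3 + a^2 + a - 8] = -30*a^2 + 2*a + 1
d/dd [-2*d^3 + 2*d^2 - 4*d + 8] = -6*d^2 + 4*d - 4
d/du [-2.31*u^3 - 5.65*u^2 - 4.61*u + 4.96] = -6.93*u^2 - 11.3*u - 4.61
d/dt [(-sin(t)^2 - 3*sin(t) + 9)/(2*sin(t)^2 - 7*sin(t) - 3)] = (13*sin(t)^2 - 30*sin(t) + 72)*cos(t)/(2*sin(t)^2 - 7*sin(t) - 3)^2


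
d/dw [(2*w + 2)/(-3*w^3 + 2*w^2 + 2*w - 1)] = 2*(6*w^3 + 7*w^2 - 4*w - 3)/(9*w^6 - 12*w^5 - 8*w^4 + 14*w^3 - 4*w + 1)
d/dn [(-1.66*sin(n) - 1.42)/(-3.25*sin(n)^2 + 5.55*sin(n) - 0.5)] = (-5.395*sin(n)^2 - 9.23*sin(n) + 8.711)*cos(n)/(10.5625*sin(n)^4 - 36.075*sin(n)^3 + 34.0525*sin(n)^2 - 5.55*sin(n) + 0.25)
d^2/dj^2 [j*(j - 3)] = 2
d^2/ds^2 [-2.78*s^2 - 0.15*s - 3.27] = -5.56000000000000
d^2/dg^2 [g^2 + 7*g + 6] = 2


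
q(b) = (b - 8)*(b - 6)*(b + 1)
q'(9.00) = 43.00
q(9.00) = 30.00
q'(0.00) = 34.00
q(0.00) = 48.00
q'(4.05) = -22.09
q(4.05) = 38.90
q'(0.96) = 11.80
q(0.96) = 69.54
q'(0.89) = 13.24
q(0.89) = 68.67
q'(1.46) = 2.43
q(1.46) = 73.04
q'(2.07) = -6.97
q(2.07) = 71.55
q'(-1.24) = 70.85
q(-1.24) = -16.06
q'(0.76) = 15.97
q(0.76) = 66.77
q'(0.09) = 31.68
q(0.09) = 50.96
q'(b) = (b - 8)*(b - 6) + (b - 8)*(b + 1) + (b - 6)*(b + 1)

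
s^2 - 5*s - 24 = (s - 8)*(s + 3)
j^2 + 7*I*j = j*(j + 7*I)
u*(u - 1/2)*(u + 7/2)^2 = u^4 + 13*u^3/2 + 35*u^2/4 - 49*u/8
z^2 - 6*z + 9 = (z - 3)^2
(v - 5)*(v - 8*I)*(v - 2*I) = v^3 - 5*v^2 - 10*I*v^2 - 16*v + 50*I*v + 80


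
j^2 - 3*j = j*(j - 3)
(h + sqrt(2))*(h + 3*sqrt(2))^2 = h^3 + 7*sqrt(2)*h^2 + 30*h + 18*sqrt(2)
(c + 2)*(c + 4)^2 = c^3 + 10*c^2 + 32*c + 32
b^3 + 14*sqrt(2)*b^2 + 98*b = b*(b + 7*sqrt(2))^2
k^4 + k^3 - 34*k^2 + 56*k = k*(k - 4)*(k - 2)*(k + 7)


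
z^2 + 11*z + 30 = (z + 5)*(z + 6)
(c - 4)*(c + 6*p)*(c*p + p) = c^3*p + 6*c^2*p^2 - 3*c^2*p - 18*c*p^2 - 4*c*p - 24*p^2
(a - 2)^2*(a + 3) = a^3 - a^2 - 8*a + 12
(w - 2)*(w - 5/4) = w^2 - 13*w/4 + 5/2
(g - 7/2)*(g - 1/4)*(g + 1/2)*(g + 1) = g^4 - 9*g^3/4 - 17*g^2/4 - 9*g/16 + 7/16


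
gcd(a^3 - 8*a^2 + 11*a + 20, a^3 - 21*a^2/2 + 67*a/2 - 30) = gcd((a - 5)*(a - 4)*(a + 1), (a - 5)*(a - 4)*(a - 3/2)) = a^2 - 9*a + 20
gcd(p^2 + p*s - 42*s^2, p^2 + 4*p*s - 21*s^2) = p + 7*s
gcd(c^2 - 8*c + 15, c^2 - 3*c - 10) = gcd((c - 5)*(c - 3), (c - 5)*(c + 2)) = c - 5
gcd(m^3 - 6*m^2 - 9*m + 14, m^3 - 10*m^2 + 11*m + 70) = m^2 - 5*m - 14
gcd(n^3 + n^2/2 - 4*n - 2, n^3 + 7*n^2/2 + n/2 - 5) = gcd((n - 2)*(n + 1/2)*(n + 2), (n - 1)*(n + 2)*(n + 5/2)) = n + 2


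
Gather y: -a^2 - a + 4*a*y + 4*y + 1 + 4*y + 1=-a^2 - a + y*(4*a + 8) + 2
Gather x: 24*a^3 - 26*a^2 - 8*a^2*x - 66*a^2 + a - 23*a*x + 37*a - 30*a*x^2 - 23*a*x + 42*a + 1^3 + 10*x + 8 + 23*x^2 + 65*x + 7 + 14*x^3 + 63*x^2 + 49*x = 24*a^3 - 92*a^2 + 80*a + 14*x^3 + x^2*(86 - 30*a) + x*(-8*a^2 - 46*a + 124) + 16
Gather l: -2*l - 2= -2*l - 2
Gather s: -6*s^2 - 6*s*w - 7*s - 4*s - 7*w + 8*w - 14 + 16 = -6*s^2 + s*(-6*w - 11) + w + 2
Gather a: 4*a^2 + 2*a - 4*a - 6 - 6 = 4*a^2 - 2*a - 12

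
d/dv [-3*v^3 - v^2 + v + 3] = -9*v^2 - 2*v + 1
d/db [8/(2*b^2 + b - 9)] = 8*(-4*b - 1)/(2*b^2 + b - 9)^2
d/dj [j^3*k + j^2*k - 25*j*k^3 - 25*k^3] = k*(3*j^2 + 2*j - 25*k^2)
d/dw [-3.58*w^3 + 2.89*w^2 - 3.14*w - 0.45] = -10.74*w^2 + 5.78*w - 3.14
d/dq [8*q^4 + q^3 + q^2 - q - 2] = 32*q^3 + 3*q^2 + 2*q - 1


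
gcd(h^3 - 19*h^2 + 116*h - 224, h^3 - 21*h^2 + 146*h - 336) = h^2 - 15*h + 56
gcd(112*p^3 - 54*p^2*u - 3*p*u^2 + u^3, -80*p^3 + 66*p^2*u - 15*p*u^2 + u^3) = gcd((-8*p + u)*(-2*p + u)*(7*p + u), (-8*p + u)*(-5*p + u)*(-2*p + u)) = 16*p^2 - 10*p*u + u^2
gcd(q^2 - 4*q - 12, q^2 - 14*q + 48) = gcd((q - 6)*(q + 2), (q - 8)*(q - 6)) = q - 6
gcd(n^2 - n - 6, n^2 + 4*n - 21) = n - 3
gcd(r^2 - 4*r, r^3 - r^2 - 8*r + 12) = 1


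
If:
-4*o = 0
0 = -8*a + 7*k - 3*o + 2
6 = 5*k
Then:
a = 13/10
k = 6/5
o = 0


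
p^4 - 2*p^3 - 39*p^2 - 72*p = p*(p - 8)*(p + 3)^2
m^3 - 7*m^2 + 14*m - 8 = (m - 4)*(m - 2)*(m - 1)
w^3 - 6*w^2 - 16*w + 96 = (w - 6)*(w - 4)*(w + 4)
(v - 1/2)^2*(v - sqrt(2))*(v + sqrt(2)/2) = v^4 - v^3 - sqrt(2)*v^3/2 - 3*v^2/4 + sqrt(2)*v^2/2 - sqrt(2)*v/8 + v - 1/4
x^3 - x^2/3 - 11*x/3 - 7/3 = (x - 7/3)*(x + 1)^2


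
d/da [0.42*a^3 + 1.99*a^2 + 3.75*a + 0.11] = 1.26*a^2 + 3.98*a + 3.75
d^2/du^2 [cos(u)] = -cos(u)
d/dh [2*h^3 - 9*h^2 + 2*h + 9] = 6*h^2 - 18*h + 2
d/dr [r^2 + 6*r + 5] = 2*r + 6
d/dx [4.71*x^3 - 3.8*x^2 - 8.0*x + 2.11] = 14.13*x^2 - 7.6*x - 8.0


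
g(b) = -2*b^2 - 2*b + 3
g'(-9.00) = 34.00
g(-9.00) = -141.00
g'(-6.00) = 22.00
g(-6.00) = -57.00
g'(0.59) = -4.36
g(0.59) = 1.12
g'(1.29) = -7.16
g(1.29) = -2.91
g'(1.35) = -7.40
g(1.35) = -3.34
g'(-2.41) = 7.64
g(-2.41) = -3.80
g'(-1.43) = 3.72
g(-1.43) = 1.77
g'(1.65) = -8.60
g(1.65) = -5.74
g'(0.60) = -4.40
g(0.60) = 1.08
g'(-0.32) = -0.72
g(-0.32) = 3.44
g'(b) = -4*b - 2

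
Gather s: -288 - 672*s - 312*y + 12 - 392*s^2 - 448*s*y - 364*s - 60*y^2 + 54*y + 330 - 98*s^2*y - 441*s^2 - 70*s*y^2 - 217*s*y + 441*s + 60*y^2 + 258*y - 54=s^2*(-98*y - 833) + s*(-70*y^2 - 665*y - 595)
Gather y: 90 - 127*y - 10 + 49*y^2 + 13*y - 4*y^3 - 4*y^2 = -4*y^3 + 45*y^2 - 114*y + 80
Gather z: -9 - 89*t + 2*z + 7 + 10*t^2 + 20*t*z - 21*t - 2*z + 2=10*t^2 + 20*t*z - 110*t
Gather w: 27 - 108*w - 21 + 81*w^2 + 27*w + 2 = 81*w^2 - 81*w + 8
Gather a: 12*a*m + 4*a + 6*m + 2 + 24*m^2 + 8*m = a*(12*m + 4) + 24*m^2 + 14*m + 2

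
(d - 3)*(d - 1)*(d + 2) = d^3 - 2*d^2 - 5*d + 6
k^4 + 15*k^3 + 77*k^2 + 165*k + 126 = (k + 2)*(k + 3)^2*(k + 7)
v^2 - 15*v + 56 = (v - 8)*(v - 7)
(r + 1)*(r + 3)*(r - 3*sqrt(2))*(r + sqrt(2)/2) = r^4 - 5*sqrt(2)*r^3/2 + 4*r^3 - 10*sqrt(2)*r^2 - 12*r - 15*sqrt(2)*r/2 - 9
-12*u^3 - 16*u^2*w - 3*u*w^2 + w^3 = (-6*u + w)*(u + w)*(2*u + w)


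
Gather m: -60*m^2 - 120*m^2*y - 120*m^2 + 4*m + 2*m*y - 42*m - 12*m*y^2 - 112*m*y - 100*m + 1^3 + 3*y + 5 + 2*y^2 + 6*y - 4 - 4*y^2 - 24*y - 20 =m^2*(-120*y - 180) + m*(-12*y^2 - 110*y - 138) - 2*y^2 - 15*y - 18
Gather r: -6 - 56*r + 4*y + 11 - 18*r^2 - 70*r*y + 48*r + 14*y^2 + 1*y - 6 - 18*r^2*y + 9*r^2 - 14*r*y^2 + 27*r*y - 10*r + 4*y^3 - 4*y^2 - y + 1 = r^2*(-18*y - 9) + r*(-14*y^2 - 43*y - 18) + 4*y^3 + 10*y^2 + 4*y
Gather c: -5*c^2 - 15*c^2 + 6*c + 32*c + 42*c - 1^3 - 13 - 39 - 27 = -20*c^2 + 80*c - 80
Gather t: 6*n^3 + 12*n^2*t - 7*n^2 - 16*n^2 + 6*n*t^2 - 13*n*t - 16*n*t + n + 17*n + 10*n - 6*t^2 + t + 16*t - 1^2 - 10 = 6*n^3 - 23*n^2 + 28*n + t^2*(6*n - 6) + t*(12*n^2 - 29*n + 17) - 11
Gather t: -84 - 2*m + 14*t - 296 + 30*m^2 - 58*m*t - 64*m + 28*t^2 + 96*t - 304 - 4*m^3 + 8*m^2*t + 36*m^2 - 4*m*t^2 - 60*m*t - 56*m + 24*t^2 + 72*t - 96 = -4*m^3 + 66*m^2 - 122*m + t^2*(52 - 4*m) + t*(8*m^2 - 118*m + 182) - 780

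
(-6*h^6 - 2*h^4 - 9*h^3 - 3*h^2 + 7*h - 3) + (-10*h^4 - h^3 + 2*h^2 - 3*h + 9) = -6*h^6 - 12*h^4 - 10*h^3 - h^2 + 4*h + 6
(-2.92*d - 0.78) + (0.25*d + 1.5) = 0.72 - 2.67*d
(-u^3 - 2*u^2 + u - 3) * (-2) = 2*u^3 + 4*u^2 - 2*u + 6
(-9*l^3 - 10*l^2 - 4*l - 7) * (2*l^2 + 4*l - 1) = -18*l^5 - 56*l^4 - 39*l^3 - 20*l^2 - 24*l + 7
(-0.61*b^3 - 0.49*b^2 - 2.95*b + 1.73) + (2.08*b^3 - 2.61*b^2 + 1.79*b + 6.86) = 1.47*b^3 - 3.1*b^2 - 1.16*b + 8.59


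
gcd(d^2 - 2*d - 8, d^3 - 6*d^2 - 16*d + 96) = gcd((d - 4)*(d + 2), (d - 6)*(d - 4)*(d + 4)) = d - 4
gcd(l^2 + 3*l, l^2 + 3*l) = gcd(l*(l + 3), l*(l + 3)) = l^2 + 3*l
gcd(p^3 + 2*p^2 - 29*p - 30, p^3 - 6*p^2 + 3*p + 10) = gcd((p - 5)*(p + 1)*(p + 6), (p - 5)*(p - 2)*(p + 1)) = p^2 - 4*p - 5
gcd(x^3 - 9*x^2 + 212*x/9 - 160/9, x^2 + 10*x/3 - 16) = x - 8/3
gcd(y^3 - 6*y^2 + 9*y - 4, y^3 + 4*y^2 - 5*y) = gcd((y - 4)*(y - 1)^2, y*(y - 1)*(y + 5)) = y - 1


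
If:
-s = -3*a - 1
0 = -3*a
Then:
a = 0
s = 1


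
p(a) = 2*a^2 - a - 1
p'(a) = 4*a - 1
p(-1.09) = 2.47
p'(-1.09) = -5.36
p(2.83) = 12.19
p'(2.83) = 10.32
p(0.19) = -1.12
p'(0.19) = -0.24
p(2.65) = 10.40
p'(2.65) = 9.60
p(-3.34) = 24.65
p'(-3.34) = -14.36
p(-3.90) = 33.32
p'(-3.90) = -16.60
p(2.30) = 7.28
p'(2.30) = 8.20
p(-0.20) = -0.72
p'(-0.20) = -1.80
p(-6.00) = 77.00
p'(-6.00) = -25.00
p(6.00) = 65.00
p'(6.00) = 23.00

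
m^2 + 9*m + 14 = (m + 2)*(m + 7)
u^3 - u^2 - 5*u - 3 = (u - 3)*(u + 1)^2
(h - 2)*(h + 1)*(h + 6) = h^3 + 5*h^2 - 8*h - 12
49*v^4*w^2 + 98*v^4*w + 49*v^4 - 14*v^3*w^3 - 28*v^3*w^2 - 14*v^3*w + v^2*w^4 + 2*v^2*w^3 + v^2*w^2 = (-7*v + w)^2*(v*w + v)^2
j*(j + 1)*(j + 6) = j^3 + 7*j^2 + 6*j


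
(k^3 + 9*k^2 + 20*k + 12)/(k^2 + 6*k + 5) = (k^2 + 8*k + 12)/(k + 5)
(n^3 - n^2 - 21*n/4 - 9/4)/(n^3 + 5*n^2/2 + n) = (2*n^2 - 3*n - 9)/(2*n*(n + 2))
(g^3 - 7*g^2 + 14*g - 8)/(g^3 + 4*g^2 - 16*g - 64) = (g^2 - 3*g + 2)/(g^2 + 8*g + 16)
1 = 1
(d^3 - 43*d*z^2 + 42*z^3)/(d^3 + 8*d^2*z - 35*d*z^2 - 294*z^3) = (d - z)/(d + 7*z)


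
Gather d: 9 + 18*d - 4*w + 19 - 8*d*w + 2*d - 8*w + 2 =d*(20 - 8*w) - 12*w + 30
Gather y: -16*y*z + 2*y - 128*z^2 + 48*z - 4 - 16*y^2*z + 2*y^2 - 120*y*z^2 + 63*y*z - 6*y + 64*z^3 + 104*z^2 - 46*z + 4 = y^2*(2 - 16*z) + y*(-120*z^2 + 47*z - 4) + 64*z^3 - 24*z^2 + 2*z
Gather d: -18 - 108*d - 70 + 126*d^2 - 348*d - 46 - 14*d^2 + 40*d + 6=112*d^2 - 416*d - 128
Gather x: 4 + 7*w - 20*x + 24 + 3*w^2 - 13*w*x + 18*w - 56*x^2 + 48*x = 3*w^2 + 25*w - 56*x^2 + x*(28 - 13*w) + 28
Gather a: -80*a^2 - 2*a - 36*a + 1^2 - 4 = -80*a^2 - 38*a - 3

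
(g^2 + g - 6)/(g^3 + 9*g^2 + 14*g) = (g^2 + g - 6)/(g*(g^2 + 9*g + 14))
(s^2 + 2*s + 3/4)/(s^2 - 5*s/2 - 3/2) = (s + 3/2)/(s - 3)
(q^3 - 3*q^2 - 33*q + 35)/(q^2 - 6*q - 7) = (q^2 + 4*q - 5)/(q + 1)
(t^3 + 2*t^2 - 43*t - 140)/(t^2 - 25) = (t^2 - 3*t - 28)/(t - 5)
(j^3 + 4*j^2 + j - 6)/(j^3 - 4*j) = (j^2 + 2*j - 3)/(j*(j - 2))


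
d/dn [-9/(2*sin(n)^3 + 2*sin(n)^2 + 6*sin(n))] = 9*(3*cos(n) + 2/tan(n) + 3*cos(n)/sin(n)^2)/(2*(sin(n)^2 + sin(n) + 3)^2)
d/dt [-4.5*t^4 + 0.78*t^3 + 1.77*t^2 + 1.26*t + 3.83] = -18.0*t^3 + 2.34*t^2 + 3.54*t + 1.26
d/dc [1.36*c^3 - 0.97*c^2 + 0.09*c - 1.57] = 4.08*c^2 - 1.94*c + 0.09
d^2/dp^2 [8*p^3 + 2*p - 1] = 48*p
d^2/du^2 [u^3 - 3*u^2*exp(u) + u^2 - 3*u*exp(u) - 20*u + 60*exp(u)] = -3*u^2*exp(u) - 15*u*exp(u) + 6*u + 48*exp(u) + 2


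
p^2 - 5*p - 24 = (p - 8)*(p + 3)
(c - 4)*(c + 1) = c^2 - 3*c - 4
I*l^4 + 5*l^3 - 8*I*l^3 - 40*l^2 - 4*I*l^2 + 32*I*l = l*(l - 8)*(l - 4*I)*(I*l + 1)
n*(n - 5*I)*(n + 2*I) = n^3 - 3*I*n^2 + 10*n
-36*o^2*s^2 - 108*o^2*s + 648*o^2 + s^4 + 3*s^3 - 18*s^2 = (-6*o + s)*(6*o + s)*(s - 3)*(s + 6)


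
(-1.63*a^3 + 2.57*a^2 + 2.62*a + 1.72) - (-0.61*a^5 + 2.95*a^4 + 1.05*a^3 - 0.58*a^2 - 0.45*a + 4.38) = 0.61*a^5 - 2.95*a^4 - 2.68*a^3 + 3.15*a^2 + 3.07*a - 2.66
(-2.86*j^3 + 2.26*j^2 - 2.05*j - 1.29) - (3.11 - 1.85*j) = -2.86*j^3 + 2.26*j^2 - 0.2*j - 4.4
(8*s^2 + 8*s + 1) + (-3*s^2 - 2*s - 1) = 5*s^2 + 6*s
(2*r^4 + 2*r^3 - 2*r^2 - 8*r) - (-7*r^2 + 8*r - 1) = 2*r^4 + 2*r^3 + 5*r^2 - 16*r + 1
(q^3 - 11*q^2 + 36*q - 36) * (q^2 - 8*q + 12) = q^5 - 19*q^4 + 136*q^3 - 456*q^2 + 720*q - 432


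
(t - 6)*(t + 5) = t^2 - t - 30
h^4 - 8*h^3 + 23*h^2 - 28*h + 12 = (h - 3)*(h - 2)^2*(h - 1)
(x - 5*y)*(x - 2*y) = x^2 - 7*x*y + 10*y^2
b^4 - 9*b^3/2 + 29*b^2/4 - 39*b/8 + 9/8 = (b - 3/2)^2*(b - 1)*(b - 1/2)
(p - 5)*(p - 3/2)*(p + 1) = p^3 - 11*p^2/2 + p + 15/2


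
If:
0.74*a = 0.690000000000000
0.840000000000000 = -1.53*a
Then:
No Solution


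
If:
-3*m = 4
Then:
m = -4/3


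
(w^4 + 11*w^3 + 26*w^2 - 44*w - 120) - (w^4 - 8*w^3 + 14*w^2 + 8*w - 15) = 19*w^3 + 12*w^2 - 52*w - 105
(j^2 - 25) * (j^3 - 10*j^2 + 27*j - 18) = j^5 - 10*j^4 + 2*j^3 + 232*j^2 - 675*j + 450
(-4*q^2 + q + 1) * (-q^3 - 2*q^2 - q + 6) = 4*q^5 + 7*q^4 + q^3 - 27*q^2 + 5*q + 6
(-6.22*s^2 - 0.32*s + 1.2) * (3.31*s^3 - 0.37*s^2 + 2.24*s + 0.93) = -20.5882*s^5 + 1.2422*s^4 - 9.8424*s^3 - 6.9454*s^2 + 2.3904*s + 1.116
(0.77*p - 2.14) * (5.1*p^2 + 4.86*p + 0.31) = 3.927*p^3 - 7.1718*p^2 - 10.1617*p - 0.6634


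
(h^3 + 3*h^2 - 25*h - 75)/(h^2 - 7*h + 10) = (h^2 + 8*h + 15)/(h - 2)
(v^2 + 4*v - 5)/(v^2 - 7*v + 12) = (v^2 + 4*v - 5)/(v^2 - 7*v + 12)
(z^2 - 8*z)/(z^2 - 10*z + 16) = z/(z - 2)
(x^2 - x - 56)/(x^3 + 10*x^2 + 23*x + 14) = (x - 8)/(x^2 + 3*x + 2)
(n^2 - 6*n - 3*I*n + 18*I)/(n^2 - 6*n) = (n - 3*I)/n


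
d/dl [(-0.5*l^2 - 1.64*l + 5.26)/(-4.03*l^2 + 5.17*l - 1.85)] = (-9.1942*l^2 + 44.2456*l - 24.1602)/(16.2409*l^4 - 41.6702*l^3 + 41.6399*l^2 - 19.129*l + 3.4225)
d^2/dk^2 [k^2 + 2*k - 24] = 2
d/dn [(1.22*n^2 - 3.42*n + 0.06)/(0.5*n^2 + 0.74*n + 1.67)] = (2.6128*n^2 + 4.0148*n - 5.7558)/(0.25*n^4 + 0.74*n^3 + 2.2176*n^2 + 2.4716*n + 2.7889)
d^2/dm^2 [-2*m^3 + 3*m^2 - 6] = 6 - 12*m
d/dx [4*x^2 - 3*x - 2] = 8*x - 3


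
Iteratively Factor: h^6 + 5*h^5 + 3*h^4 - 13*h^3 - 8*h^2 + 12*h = (h - 1)*(h^5 + 6*h^4 + 9*h^3 - 4*h^2 - 12*h) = h*(h - 1)*(h^4 + 6*h^3 + 9*h^2 - 4*h - 12) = h*(h - 1)*(h + 2)*(h^3 + 4*h^2 + h - 6) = h*(h - 1)^2*(h + 2)*(h^2 + 5*h + 6) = h*(h - 1)^2*(h + 2)^2*(h + 3)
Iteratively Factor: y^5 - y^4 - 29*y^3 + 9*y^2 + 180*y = (y + 4)*(y^4 - 5*y^3 - 9*y^2 + 45*y) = (y + 3)*(y + 4)*(y^3 - 8*y^2 + 15*y) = (y - 3)*(y + 3)*(y + 4)*(y^2 - 5*y) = (y - 5)*(y - 3)*(y + 3)*(y + 4)*(y)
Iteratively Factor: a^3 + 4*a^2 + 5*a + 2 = (a + 2)*(a^2 + 2*a + 1) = (a + 1)*(a + 2)*(a + 1)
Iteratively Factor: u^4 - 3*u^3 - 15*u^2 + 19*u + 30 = (u + 3)*(u^3 - 6*u^2 + 3*u + 10) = (u - 2)*(u + 3)*(u^2 - 4*u - 5) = (u - 5)*(u - 2)*(u + 3)*(u + 1)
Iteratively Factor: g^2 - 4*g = (g)*(g - 4)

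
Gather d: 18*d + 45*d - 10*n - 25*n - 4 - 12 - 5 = 63*d - 35*n - 21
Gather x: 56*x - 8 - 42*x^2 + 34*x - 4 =-42*x^2 + 90*x - 12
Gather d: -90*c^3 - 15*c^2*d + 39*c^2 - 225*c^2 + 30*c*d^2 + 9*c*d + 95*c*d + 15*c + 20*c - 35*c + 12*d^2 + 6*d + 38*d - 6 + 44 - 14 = -90*c^3 - 186*c^2 + d^2*(30*c + 12) + d*(-15*c^2 + 104*c + 44) + 24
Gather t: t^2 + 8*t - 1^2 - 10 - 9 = t^2 + 8*t - 20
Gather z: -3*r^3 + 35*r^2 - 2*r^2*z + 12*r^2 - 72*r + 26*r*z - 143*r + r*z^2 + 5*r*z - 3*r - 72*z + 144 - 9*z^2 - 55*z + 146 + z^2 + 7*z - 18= -3*r^3 + 47*r^2 - 218*r + z^2*(r - 8) + z*(-2*r^2 + 31*r - 120) + 272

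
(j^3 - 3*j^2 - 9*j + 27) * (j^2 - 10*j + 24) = j^5 - 13*j^4 + 45*j^3 + 45*j^2 - 486*j + 648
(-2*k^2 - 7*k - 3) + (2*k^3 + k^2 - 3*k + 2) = 2*k^3 - k^2 - 10*k - 1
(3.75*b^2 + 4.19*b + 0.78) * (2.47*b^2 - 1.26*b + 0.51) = 9.2625*b^4 + 5.6243*b^3 - 1.4403*b^2 + 1.1541*b + 0.3978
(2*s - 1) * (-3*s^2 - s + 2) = -6*s^3 + s^2 + 5*s - 2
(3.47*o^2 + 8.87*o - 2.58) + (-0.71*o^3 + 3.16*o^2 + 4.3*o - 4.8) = -0.71*o^3 + 6.63*o^2 + 13.17*o - 7.38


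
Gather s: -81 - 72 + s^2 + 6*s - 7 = s^2 + 6*s - 160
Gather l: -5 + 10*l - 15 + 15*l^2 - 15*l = 15*l^2 - 5*l - 20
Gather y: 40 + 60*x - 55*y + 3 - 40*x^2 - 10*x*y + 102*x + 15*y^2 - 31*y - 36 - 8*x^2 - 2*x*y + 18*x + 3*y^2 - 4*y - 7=-48*x^2 + 180*x + 18*y^2 + y*(-12*x - 90)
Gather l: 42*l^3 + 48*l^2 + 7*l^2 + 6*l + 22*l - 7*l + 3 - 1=42*l^3 + 55*l^2 + 21*l + 2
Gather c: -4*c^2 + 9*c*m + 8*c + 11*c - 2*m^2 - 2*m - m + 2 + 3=-4*c^2 + c*(9*m + 19) - 2*m^2 - 3*m + 5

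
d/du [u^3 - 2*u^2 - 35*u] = 3*u^2 - 4*u - 35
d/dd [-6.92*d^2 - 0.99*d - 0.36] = -13.84*d - 0.99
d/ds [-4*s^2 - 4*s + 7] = -8*s - 4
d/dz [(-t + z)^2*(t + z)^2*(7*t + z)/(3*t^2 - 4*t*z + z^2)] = (31*t^4 - 36*t^3*z - 66*t^2*z^2 + 4*t*z^3 + 3*z^4)/(9*t^2 - 6*t*z + z^2)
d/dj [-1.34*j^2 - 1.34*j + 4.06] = -2.68*j - 1.34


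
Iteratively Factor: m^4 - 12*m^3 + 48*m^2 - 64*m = (m - 4)*(m^3 - 8*m^2 + 16*m) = (m - 4)^2*(m^2 - 4*m) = (m - 4)^3*(m)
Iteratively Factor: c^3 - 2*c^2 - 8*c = (c - 4)*(c^2 + 2*c) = c*(c - 4)*(c + 2)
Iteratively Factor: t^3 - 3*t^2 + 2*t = (t - 1)*(t^2 - 2*t) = (t - 2)*(t - 1)*(t)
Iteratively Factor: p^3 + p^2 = (p)*(p^2 + p) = p^2*(p + 1)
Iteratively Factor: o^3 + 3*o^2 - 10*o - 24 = (o + 2)*(o^2 + o - 12) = (o - 3)*(o + 2)*(o + 4)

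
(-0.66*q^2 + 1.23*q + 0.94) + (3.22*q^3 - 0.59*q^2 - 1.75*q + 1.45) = 3.22*q^3 - 1.25*q^2 - 0.52*q + 2.39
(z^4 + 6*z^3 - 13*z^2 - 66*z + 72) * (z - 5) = z^5 + z^4 - 43*z^3 - z^2 + 402*z - 360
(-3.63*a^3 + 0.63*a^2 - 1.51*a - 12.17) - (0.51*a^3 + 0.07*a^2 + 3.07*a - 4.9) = -4.14*a^3 + 0.56*a^2 - 4.58*a - 7.27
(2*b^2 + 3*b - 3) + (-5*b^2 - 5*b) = -3*b^2 - 2*b - 3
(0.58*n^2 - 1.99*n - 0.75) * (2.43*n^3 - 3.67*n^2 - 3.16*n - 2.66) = 1.4094*n^5 - 6.9643*n^4 + 3.648*n^3 + 7.4981*n^2 + 7.6634*n + 1.995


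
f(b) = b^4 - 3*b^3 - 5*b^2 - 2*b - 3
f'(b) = 4*b^3 - 9*b^2 - 10*b - 2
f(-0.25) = -2.76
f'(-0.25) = -0.12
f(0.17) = -3.50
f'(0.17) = -3.94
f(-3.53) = 228.99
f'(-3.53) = -254.80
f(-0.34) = -2.77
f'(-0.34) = 0.20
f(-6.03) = 1807.14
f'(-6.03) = -1145.97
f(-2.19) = 31.91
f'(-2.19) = -65.28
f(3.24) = -53.81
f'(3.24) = 7.17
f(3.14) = -54.24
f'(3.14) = 1.70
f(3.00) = -54.00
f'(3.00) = -5.00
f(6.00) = 453.00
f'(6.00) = 478.00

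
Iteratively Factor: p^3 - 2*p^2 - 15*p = (p + 3)*(p^2 - 5*p) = (p - 5)*(p + 3)*(p)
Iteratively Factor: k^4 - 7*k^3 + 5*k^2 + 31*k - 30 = (k - 5)*(k^3 - 2*k^2 - 5*k + 6) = (k - 5)*(k - 1)*(k^2 - k - 6) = (k - 5)*(k - 3)*(k - 1)*(k + 2)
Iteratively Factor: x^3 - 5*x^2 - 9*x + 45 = (x + 3)*(x^2 - 8*x + 15) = (x - 5)*(x + 3)*(x - 3)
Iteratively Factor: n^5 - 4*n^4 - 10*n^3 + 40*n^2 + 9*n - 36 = (n - 4)*(n^4 - 10*n^2 + 9) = (n - 4)*(n - 1)*(n^3 + n^2 - 9*n - 9) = (n - 4)*(n - 1)*(n + 1)*(n^2 - 9) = (n - 4)*(n - 1)*(n + 1)*(n + 3)*(n - 3)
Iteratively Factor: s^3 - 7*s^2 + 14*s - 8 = (s - 1)*(s^2 - 6*s + 8) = (s - 4)*(s - 1)*(s - 2)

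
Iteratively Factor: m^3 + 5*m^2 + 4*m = (m)*(m^2 + 5*m + 4) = m*(m + 4)*(m + 1)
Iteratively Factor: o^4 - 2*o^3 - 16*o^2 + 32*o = (o - 2)*(o^3 - 16*o) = o*(o - 2)*(o^2 - 16) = o*(o - 4)*(o - 2)*(o + 4)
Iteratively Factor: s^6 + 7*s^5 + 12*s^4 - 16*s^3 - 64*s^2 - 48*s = (s)*(s^5 + 7*s^4 + 12*s^3 - 16*s^2 - 64*s - 48) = s*(s + 2)*(s^4 + 5*s^3 + 2*s^2 - 20*s - 24) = s*(s + 2)^2*(s^3 + 3*s^2 - 4*s - 12) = s*(s - 2)*(s + 2)^2*(s^2 + 5*s + 6) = s*(s - 2)*(s + 2)^2*(s + 3)*(s + 2)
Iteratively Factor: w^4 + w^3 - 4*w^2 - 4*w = (w + 1)*(w^3 - 4*w) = w*(w + 1)*(w^2 - 4) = w*(w - 2)*(w + 1)*(w + 2)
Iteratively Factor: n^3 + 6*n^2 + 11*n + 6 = (n + 2)*(n^2 + 4*n + 3) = (n + 1)*(n + 2)*(n + 3)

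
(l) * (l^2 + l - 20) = l^3 + l^2 - 20*l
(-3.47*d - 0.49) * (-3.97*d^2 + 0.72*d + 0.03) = 13.7759*d^3 - 0.5531*d^2 - 0.4569*d - 0.0147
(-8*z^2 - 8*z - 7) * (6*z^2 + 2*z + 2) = -48*z^4 - 64*z^3 - 74*z^2 - 30*z - 14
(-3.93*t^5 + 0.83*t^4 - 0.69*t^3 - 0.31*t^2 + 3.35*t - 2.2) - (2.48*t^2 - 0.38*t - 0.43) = -3.93*t^5 + 0.83*t^4 - 0.69*t^3 - 2.79*t^2 + 3.73*t - 1.77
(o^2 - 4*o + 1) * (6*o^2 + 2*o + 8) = 6*o^4 - 22*o^3 + 6*o^2 - 30*o + 8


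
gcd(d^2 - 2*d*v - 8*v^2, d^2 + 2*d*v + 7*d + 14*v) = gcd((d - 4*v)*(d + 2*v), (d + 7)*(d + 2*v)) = d + 2*v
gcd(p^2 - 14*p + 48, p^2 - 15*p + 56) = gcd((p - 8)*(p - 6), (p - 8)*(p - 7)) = p - 8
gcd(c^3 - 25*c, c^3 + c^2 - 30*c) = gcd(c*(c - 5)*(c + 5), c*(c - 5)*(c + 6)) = c^2 - 5*c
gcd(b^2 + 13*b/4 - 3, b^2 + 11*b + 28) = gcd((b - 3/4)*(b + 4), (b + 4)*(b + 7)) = b + 4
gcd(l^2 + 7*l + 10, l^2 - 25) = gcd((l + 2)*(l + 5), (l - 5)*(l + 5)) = l + 5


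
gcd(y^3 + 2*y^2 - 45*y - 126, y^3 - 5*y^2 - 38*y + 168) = y^2 - y - 42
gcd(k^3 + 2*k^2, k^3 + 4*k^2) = k^2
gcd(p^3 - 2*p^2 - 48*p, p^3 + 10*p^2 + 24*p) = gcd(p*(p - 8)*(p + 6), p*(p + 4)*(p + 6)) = p^2 + 6*p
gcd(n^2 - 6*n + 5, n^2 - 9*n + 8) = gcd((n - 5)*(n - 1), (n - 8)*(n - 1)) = n - 1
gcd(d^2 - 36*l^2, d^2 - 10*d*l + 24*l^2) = d - 6*l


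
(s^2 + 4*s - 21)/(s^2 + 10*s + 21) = (s - 3)/(s + 3)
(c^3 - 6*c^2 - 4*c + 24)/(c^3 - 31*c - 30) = (c^2 - 4)/(c^2 + 6*c + 5)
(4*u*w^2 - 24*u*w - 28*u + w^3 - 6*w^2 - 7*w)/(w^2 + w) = 4*u - 28*u/w + w - 7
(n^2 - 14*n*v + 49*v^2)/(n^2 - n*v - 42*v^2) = (n - 7*v)/(n + 6*v)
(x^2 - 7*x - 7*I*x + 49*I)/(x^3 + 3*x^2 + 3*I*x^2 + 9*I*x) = (x^2 - 7*x*(1 + I) + 49*I)/(x*(x^2 + 3*x*(1 + I) + 9*I))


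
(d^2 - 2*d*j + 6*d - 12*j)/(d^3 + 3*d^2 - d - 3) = (d^2 - 2*d*j + 6*d - 12*j)/(d^3 + 3*d^2 - d - 3)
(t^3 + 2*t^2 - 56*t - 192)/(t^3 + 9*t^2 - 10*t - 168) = (t^2 - 4*t - 32)/(t^2 + 3*t - 28)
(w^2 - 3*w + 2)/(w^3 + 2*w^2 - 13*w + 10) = 1/(w + 5)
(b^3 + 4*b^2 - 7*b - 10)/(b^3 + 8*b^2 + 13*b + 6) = (b^2 + 3*b - 10)/(b^2 + 7*b + 6)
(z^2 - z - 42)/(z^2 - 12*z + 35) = (z + 6)/(z - 5)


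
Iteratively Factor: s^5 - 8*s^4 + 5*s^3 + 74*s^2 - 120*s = (s - 5)*(s^4 - 3*s^3 - 10*s^2 + 24*s) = (s - 5)*(s - 2)*(s^3 - s^2 - 12*s) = (s - 5)*(s - 4)*(s - 2)*(s^2 + 3*s) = (s - 5)*(s - 4)*(s - 2)*(s + 3)*(s)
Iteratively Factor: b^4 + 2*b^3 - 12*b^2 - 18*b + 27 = (b + 3)*(b^3 - b^2 - 9*b + 9) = (b - 1)*(b + 3)*(b^2 - 9) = (b - 1)*(b + 3)^2*(b - 3)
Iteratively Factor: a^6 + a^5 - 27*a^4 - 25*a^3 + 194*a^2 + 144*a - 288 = (a - 1)*(a^5 + 2*a^4 - 25*a^3 - 50*a^2 + 144*a + 288) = (a - 4)*(a - 1)*(a^4 + 6*a^3 - a^2 - 54*a - 72) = (a - 4)*(a - 3)*(a - 1)*(a^3 + 9*a^2 + 26*a + 24) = (a - 4)*(a - 3)*(a - 1)*(a + 3)*(a^2 + 6*a + 8) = (a - 4)*(a - 3)*(a - 1)*(a + 2)*(a + 3)*(a + 4)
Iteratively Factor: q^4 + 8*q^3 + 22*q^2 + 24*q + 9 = (q + 3)*(q^3 + 5*q^2 + 7*q + 3) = (q + 1)*(q + 3)*(q^2 + 4*q + 3) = (q + 1)*(q + 3)^2*(q + 1)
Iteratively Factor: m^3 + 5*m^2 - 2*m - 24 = (m - 2)*(m^2 + 7*m + 12) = (m - 2)*(m + 3)*(m + 4)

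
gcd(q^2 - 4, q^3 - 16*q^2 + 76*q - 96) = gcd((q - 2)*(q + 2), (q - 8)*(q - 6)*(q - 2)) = q - 2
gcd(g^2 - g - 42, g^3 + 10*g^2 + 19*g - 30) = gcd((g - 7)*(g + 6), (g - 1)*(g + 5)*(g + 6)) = g + 6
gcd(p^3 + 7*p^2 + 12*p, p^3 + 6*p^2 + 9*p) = p^2 + 3*p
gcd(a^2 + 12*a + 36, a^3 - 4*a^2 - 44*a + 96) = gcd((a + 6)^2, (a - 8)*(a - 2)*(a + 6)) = a + 6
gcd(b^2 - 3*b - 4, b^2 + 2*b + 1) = b + 1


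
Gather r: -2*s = -2*s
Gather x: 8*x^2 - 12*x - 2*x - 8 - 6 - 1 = 8*x^2 - 14*x - 15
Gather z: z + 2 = z + 2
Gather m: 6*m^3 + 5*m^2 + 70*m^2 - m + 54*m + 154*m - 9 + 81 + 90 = 6*m^3 + 75*m^2 + 207*m + 162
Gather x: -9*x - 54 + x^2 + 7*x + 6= x^2 - 2*x - 48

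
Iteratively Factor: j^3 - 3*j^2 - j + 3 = (j - 1)*(j^2 - 2*j - 3) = (j - 1)*(j + 1)*(j - 3)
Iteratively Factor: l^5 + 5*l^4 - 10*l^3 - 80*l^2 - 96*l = (l + 2)*(l^4 + 3*l^3 - 16*l^2 - 48*l) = (l + 2)*(l + 3)*(l^3 - 16*l) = (l + 2)*(l + 3)*(l + 4)*(l^2 - 4*l) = (l - 4)*(l + 2)*(l + 3)*(l + 4)*(l)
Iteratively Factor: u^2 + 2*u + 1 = (u + 1)*(u + 1)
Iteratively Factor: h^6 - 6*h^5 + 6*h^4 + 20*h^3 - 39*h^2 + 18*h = (h - 3)*(h^5 - 3*h^4 - 3*h^3 + 11*h^2 - 6*h) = (h - 3)^2*(h^4 - 3*h^2 + 2*h) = (h - 3)^2*(h - 1)*(h^3 + h^2 - 2*h) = h*(h - 3)^2*(h - 1)*(h^2 + h - 2) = h*(h - 3)^2*(h - 1)^2*(h + 2)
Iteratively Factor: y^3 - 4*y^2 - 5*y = (y)*(y^2 - 4*y - 5) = y*(y - 5)*(y + 1)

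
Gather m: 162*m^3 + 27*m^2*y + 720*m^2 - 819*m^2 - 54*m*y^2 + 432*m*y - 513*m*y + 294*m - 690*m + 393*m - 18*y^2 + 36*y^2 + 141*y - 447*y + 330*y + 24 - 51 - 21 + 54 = 162*m^3 + m^2*(27*y - 99) + m*(-54*y^2 - 81*y - 3) + 18*y^2 + 24*y + 6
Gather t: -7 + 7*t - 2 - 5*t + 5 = 2*t - 4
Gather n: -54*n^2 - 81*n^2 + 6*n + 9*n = -135*n^2 + 15*n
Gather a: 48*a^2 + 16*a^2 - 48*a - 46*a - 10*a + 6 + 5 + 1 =64*a^2 - 104*a + 12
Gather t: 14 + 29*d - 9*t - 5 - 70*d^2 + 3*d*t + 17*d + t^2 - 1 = -70*d^2 + 46*d + t^2 + t*(3*d - 9) + 8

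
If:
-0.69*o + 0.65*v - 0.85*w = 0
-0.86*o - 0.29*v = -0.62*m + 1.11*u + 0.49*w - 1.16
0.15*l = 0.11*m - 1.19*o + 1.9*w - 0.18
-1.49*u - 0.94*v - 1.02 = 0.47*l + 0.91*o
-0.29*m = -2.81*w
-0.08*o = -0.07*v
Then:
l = -7.05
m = 0.53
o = 0.87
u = 0.38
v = 1.00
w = 0.05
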